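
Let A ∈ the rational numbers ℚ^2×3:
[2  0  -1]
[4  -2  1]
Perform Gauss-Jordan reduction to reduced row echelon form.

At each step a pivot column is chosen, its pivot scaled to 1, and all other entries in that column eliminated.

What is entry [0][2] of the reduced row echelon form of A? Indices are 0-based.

step 1: normalize row 0 (÷2) = (1, 0, -1/2)
  row 1: subtract 4×row0 = (0, -2, 3)
step 2: normalize row 1 (÷-2) = (0, 1, -3/2)

M[0][2] = -1/2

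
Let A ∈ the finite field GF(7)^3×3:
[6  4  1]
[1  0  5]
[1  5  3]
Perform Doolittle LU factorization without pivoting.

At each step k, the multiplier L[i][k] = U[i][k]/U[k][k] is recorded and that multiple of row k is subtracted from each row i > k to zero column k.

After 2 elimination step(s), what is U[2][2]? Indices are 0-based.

k=0: U[0][0]=6
  eliminate (1,0): mult=6, new row 1: (0, 4, 6); set L[1][0]=6
  eliminate (2,0): mult=6, new row 2: (0, 2, 4); set L[2][0]=6
k=1: U[1][1]=4
  eliminate (2,1): mult=4, new row 2: (0, 0, 1); set L[2][1]=4

U[2][2] = 1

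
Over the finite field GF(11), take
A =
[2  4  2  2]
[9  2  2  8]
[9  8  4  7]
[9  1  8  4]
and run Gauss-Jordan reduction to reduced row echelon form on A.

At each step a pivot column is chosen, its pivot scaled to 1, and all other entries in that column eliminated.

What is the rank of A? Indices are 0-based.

rank = 4

step 1: normalize row 0 (÷2) = (1, 2, 1, 1)
  row 1: subtract 9×row0 = (0, 6, 4, 10)
  row 2: subtract 9×row0 = (0, 1, 6, 9)
  row 3: subtract 9×row0 = (0, 5, 10, 6)
step 2: normalize row 1 (÷6) = (0, 1, 8, 9)
  row 0: subtract 2×row1 = (1, 0, 7, 5)
  row 2: subtract 1×row1 = (0, 0, 9, 0)
  row 3: subtract 5×row1 = (0, 0, 3, 5)
step 3: normalize row 2 (÷9) = (0, 0, 1, 0)
  row 0: subtract 7×row2 = (1, 0, 0, 5)
  row 1: subtract 8×row2 = (0, 1, 0, 9)
  row 3: subtract 3×row2 = (0, 0, 0, 5)
step 4: normalize row 3 (÷5) = (0, 0, 0, 1)
  row 0: subtract 5×row3 = (1, 0, 0, 0)
  row 1: subtract 9×row3 = (0, 1, 0, 0)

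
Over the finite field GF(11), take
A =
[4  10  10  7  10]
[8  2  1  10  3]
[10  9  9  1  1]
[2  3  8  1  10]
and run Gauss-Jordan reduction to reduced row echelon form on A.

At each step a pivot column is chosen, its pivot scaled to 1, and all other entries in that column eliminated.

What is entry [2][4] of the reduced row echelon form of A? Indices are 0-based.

step 1: normalize row 0 (÷4) = (1, 8, 8, 10, 8)
  row 1: subtract 8×row0 = (0, 4, 3, 7, 5)
  row 2: subtract 10×row0 = (0, 6, 6, 0, 9)
  row 3: subtract 2×row0 = (0, 9, 3, 3, 5)
step 2: normalize row 1 (÷4) = (0, 1, 9, 10, 4)
  row 0: subtract 8×row1 = (1, 0, 2, 7, 9)
  row 2: subtract 6×row1 = (0, 0, 7, 6, 7)
  row 3: subtract 9×row1 = (0, 0, 10, 1, 2)
step 3: normalize row 2 (÷7) = (0, 0, 1, 4, 1)
  row 0: subtract 2×row2 = (1, 0, 0, 10, 7)
  row 1: subtract 9×row2 = (0, 1, 0, 7, 6)
  row 3: subtract 10×row2 = (0, 0, 0, 5, 3)
step 4: normalize row 3 (÷5) = (0, 0, 0, 1, 5)
  row 0: subtract 10×row3 = (1, 0, 0, 0, 1)
  row 1: subtract 7×row3 = (0, 1, 0, 0, 4)
  row 2: subtract 4×row3 = (0, 0, 1, 0, 3)

M[2][4] = 3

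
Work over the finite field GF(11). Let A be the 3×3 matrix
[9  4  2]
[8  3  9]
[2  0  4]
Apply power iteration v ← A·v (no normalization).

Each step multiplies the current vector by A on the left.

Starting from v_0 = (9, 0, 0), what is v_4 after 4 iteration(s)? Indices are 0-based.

v_0 = (9, 0, 0).
v_1 = A·v_0 = (4, 6, 7).
v_2 = A·v_1 = (8, 3, 3).
v_3 = A·v_2 = (2, 1, 6).
v_4 = A·v_3 = (1, 7, 6).

v_4 = (1, 7, 6)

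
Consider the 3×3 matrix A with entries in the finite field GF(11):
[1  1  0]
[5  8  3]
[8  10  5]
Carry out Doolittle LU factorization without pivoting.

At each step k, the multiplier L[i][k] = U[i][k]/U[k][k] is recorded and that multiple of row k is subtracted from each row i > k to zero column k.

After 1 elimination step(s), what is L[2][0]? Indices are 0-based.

L[2][0] = 8

Step 1: pivot at (0,0) is 1.
  row1 ← row1 − (5)·row0  ⇒  L[1][0]=5, U row1=(0, 3, 3)
  row2 ← row2 − (8)·row0  ⇒  L[2][0]=8, U row2=(0, 2, 5)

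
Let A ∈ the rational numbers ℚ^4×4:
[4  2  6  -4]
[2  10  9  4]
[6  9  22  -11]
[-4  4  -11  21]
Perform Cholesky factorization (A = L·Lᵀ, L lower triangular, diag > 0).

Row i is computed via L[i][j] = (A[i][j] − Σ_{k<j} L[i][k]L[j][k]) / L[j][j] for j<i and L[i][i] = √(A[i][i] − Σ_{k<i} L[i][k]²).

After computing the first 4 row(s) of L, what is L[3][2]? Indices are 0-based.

Step 1: L[0][0] = √(4) = 2.
  L[1][0] = (2) / L[0][0] = 1.
Step 2: L[1][1] = √(9) = 3.
  L[2][0] = (6) / L[0][0] = 3.
  L[2][1] = (6) / L[1][1] = 2.
Step 3: L[2][2] = √(9) = 3.
  L[3][0] = (-4) / L[0][0] = -2.
  L[3][1] = (6) / L[1][1] = 2.
  L[3][2] = (-9) / L[2][2] = -3.
Step 4: L[3][3] = √(4) = 2.

L[3][2] = -3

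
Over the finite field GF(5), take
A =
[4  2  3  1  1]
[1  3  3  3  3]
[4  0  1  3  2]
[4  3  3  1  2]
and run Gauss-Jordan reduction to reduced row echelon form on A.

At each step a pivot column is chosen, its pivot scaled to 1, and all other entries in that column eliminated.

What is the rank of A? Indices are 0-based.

step 1: normalize row 0 (÷4) = (1, 3, 2, 4, 4)
  row 1: subtract 1×row0 = (0, 0, 1, 4, 4)
  row 2: subtract 4×row0 = (0, 3, 3, 2, 1)
  row 3: subtract 4×row0 = (0, 1, 0, 0, 1)
step 2: exchange rows 1,2
step 2: normalize row 1 (÷3) = (0, 1, 1, 4, 2)
  row 0: subtract 3×row1 = (1, 0, 4, 2, 3)
  row 3: subtract 1×row1 = (0, 0, 4, 1, 4)
step 3: normalize row 2 (÷1) = (0, 0, 1, 4, 4)
  row 0: subtract 4×row2 = (1, 0, 0, 1, 2)
  row 1: subtract 1×row2 = (0, 1, 0, 0, 3)
  row 3: subtract 4×row2 = (0, 0, 0, 0, 3)
skip col 3 (zero from row 3)
step 4: normalize row 3 (÷3) = (0, 0, 0, 0, 1)
  row 0: subtract 2×row3 = (1, 0, 0, 1, 0)
  row 1: subtract 3×row3 = (0, 1, 0, 0, 0)
  row 2: subtract 4×row3 = (0, 0, 1, 4, 0)

rank = 4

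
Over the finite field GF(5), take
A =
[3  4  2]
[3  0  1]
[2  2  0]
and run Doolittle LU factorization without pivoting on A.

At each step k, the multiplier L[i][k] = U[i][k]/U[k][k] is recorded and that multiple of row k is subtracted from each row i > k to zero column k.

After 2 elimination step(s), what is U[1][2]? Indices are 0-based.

U[1][2] = 4

Step 1: pivot at (0,0) is 3.
  row1 ← row1 − (1)·row0  ⇒  L[1][0]=1, U row1=(0, 1, 4)
  row2 ← row2 − (4)·row0  ⇒  L[2][0]=4, U row2=(0, 1, 2)
Step 2: pivot at (1,1) is 1.
  row2 ← row2 − (1)·row1  ⇒  L[2][1]=1, U row2=(0, 0, 3)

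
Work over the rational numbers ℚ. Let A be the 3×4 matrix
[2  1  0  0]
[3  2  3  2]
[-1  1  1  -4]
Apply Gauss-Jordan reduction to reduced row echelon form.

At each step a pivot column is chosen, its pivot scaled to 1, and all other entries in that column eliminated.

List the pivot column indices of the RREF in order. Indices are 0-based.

pivot columns: 0, 1, 2

pivot(0,0)=2: scale R0 → (1, 1/2, 0, 0)
  clear (1,0): R1 −= (3)R0 → (0, 1/2, 3, 2)
  clear (2,0): R2 −= (-1)R0 → (0, 3/2, 1, -4)
pivot(1,1)=1/2: scale R1 → (0, 1, 6, 4)
  clear (0,1): R0 −= (1/2)R1 → (1, 0, -3, -2)
  clear (2,1): R2 −= (3/2)R1 → (0, 0, -8, -10)
pivot(2,2)=-8: scale R2 → (0, 0, 1, 5/4)
  clear (0,2): R0 −= (-3)R2 → (1, 0, 0, 7/4)
  clear (1,2): R1 −= (6)R2 → (0, 1, 0, -7/2)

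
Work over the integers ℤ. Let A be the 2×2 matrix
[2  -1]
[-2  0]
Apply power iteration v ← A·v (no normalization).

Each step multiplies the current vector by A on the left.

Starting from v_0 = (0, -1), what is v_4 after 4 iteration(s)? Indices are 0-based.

v_4 = (16, -12)

v_0 = (0, -1).
v_1 = A·v_0 = (1, 0).
v_2 = A·v_1 = (2, -2).
v_3 = A·v_2 = (6, -4).
v_4 = A·v_3 = (16, -12).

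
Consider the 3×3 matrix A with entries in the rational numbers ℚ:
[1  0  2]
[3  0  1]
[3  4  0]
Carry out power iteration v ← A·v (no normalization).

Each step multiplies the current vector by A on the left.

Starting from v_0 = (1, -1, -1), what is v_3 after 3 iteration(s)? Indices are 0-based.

v_0 = (1, -1, -1).
v_1 = A·v_0 = (-1, 2, -1).
v_2 = A·v_1 = (-3, -4, 5).
v_3 = A·v_2 = (7, -4, -25).

v_3 = (7, -4, -25)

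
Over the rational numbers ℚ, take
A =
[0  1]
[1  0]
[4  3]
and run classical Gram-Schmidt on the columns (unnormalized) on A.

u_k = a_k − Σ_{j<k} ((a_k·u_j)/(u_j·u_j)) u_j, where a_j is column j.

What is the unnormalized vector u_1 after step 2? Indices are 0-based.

Step 1: u_0 = a_0 = (0, 1, 4).
Step 2: u_1 = a_1 − (12/17)·u_0 = (1, -12/17, 3/17).

u_1 = (1, -12/17, 3/17)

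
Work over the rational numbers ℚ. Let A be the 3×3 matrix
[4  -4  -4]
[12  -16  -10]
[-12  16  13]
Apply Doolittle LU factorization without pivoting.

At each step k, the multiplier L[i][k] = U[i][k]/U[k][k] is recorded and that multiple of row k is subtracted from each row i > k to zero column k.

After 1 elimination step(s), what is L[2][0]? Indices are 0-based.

L[2][0] = -3

[col 0] pivot 4
  R1 -= 3*R0 → (0, -4, 2)  (L[1][0] := 3)
  R2 -= -3*R0 → (0, 4, 1)  (L[2][0] := -3)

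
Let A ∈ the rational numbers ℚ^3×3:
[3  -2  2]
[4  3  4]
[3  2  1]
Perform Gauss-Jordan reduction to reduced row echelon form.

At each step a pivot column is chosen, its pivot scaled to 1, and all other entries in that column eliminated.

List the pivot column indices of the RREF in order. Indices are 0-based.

pivot columns: 0, 1, 2

[1] R0 /= 3  ⇒  (1, -2/3, 2/3)
     R1 -= 4·R0  ⇒  (0, 17/3, 4/3)
     R2 -= 3·R0  ⇒  (0, 4, -1)
[2] R1 /= 17/3  ⇒  (0, 1, 4/17)
     R0 -= -2/3·R1  ⇒  (1, 0, 14/17)
     R2 -= 4·R1  ⇒  (0, 0, -33/17)
[3] R2 /= -33/17  ⇒  (0, 0, 1)
     R0 -= 14/17·R2  ⇒  (1, 0, 0)
     R1 -= 4/17·R2  ⇒  (0, 1, 0)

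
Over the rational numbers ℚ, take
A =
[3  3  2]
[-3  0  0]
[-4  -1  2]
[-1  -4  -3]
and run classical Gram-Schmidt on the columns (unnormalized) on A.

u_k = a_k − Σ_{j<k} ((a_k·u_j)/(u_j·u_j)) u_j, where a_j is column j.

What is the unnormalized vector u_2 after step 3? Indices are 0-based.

u_2 = (13/23, -82/69, 89/69, 7/69)

Step 1: u_0 = a_0 = (3, -3, -4, -1).
Step 2: u_1 = a_1 − (17/35)·u_0 = (54/35, 51/35, 33/35, -123/35).
Step 3: u_2 = a_2 − (1/35)·u_0 − (181/207)·u_1 = (13/23, -82/69, 89/69, 7/69).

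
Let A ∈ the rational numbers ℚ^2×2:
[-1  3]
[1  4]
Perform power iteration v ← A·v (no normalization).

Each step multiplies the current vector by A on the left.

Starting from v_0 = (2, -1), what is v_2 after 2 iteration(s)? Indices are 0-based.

v_2 = (-1, -13)

v_0 = (2, -1).
v_1 = A·v_0 = (-5, -2).
v_2 = A·v_1 = (-1, -13).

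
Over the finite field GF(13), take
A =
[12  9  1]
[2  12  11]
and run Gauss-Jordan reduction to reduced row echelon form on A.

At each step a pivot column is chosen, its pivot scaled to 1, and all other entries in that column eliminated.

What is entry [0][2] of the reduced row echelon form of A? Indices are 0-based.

pivot(0,0)=12: scale R0 → (1, 4, 12)
  clear (1,0): R1 −= (2)R0 → (0, 4, 0)
pivot(1,1)=4: scale R1 → (0, 1, 0)
  clear (0,1): R0 −= (4)R1 → (1, 0, 12)

M[0][2] = 12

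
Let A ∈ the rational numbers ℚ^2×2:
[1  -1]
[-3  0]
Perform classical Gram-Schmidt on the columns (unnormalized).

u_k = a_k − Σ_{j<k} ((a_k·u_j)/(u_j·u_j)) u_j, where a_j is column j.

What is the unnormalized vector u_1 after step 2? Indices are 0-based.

Step 1: u_0 = a_0 = (1, -3).
Step 2: u_1 = a_1 − (-1/10)·u_0 = (-9/10, -3/10).

u_1 = (-9/10, -3/10)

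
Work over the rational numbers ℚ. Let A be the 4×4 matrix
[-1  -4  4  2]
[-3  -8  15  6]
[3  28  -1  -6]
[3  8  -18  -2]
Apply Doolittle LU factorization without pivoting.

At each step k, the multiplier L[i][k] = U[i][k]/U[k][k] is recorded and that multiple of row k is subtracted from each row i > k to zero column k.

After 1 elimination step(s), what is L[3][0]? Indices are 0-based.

[col 0] pivot -1
  R1 -= 3*R0 → (0, 4, 3, 0)  (L[1][0] := 3)
  R2 -= -3*R0 → (0, 16, 11, 0)  (L[2][0] := -3)
  R3 -= -3*R0 → (0, -4, -6, 4)  (L[3][0] := -3)

L[3][0] = -3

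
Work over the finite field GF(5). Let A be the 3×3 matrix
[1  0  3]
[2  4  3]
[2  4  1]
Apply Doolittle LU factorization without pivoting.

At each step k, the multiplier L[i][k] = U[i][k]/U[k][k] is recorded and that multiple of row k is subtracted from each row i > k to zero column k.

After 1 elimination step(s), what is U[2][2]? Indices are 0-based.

k=0: U[0][0]=1
  eliminate (1,0): mult=2, new row 1: (0, 4, 2); set L[1][0]=2
  eliminate (2,0): mult=2, new row 2: (0, 4, 0); set L[2][0]=2

U[2][2] = 0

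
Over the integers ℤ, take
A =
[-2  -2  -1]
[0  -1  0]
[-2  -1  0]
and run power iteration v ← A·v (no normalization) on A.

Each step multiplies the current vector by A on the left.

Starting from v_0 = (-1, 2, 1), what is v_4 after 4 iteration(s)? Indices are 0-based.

v_0 = (-1, 2, 1).
v_1 = A·v_0 = (-3, -2, 0).
v_2 = A·v_1 = (10, 2, 8).
v_3 = A·v_2 = (-32, -2, -22).
v_4 = A·v_3 = (90, 2, 66).

v_4 = (90, 2, 66)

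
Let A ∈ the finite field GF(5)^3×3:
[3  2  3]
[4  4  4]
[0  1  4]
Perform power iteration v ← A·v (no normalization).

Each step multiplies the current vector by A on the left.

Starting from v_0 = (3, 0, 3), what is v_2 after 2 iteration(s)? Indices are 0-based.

v_2 = (3, 1, 2)

v_0 = (3, 0, 3).
v_1 = A·v_0 = (3, 4, 2).
v_2 = A·v_1 = (3, 1, 2).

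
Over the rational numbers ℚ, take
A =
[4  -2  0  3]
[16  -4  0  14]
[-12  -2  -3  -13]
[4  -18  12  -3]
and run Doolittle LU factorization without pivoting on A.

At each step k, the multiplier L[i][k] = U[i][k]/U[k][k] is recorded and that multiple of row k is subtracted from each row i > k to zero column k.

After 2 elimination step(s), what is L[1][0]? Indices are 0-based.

k=0: U[0][0]=4
  eliminate (1,0): mult=4, new row 1: (0, 4, 0, 2); set L[1][0]=4
  eliminate (2,0): mult=-3, new row 2: (0, -8, -3, -4); set L[2][0]=-3
  eliminate (3,0): mult=1, new row 3: (0, -16, 12, -6); set L[3][0]=1
k=1: U[1][1]=4
  eliminate (2,1): mult=-2, new row 2: (0, 0, -3, 0); set L[2][1]=-2
  eliminate (3,1): mult=-4, new row 3: (0, 0, 12, 2); set L[3][1]=-4

L[1][0] = 4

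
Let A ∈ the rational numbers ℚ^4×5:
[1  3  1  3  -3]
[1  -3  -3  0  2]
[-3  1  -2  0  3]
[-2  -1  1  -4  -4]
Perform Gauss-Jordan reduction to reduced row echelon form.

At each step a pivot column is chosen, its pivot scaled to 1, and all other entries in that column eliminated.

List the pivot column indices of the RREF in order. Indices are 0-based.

pivot columns: 0, 1, 2, 3

pivot(0,0)=1: scale R0 → (1, 3, 1, 3, -3)
  clear (1,0): R1 −= (1)R0 → (0, -6, -4, -3, 5)
  clear (2,0): R2 −= (-3)R0 → (0, 10, 1, 9, -6)
  clear (3,0): R3 −= (-2)R0 → (0, 5, 3, 2, -10)
pivot(1,1)=-6: scale R1 → (0, 1, 2/3, 1/2, -5/6)
  clear (0,1): R0 −= (3)R1 → (1, 0, -1, 3/2, -1/2)
  clear (2,1): R2 −= (10)R1 → (0, 0, -17/3, 4, 7/3)
  clear (3,1): R3 −= (5)R1 → (0, 0, -1/3, -1/2, -35/6)
pivot(2,2)=-17/3: scale R2 → (0, 0, 1, -12/17, -7/17)
  clear (0,2): R0 −= (-1)R2 → (1, 0, 0, 27/34, -31/34)
  clear (1,2): R1 −= (2/3)R2 → (0, 1, 0, 33/34, -19/34)
  clear (3,2): R3 −= (-1/3)R2 → (0, 0, 0, -25/34, -203/34)
pivot(3,3)=-25/34: scale R3 → (0, 0, 0, 1, 203/25)
  clear (0,3): R0 −= (27/34)R3 → (1, 0, 0, 0, -184/25)
  clear (1,3): R1 −= (33/34)R3 → (0, 1, 0, 0, -211/25)
  clear (2,3): R2 −= (-12/17)R3 → (0, 0, 1, 0, 133/25)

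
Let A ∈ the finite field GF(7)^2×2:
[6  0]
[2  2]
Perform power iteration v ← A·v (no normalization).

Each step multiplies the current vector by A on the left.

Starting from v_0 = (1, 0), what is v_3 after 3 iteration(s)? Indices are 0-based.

v_3 = (6, 6)

v_0 = (1, 0).
v_1 = A·v_0 = (6, 2).
v_2 = A·v_1 = (1, 2).
v_3 = A·v_2 = (6, 6).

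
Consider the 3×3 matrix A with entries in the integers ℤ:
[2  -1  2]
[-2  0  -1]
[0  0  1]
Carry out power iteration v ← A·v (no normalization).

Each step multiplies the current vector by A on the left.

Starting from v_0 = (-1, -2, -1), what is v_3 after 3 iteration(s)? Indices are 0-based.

v_3 = (-25, 19, -1)

v_0 = (-1, -2, -1).
v_1 = A·v_0 = (-2, 3, -1).
v_2 = A·v_1 = (-9, 5, -1).
v_3 = A·v_2 = (-25, 19, -1).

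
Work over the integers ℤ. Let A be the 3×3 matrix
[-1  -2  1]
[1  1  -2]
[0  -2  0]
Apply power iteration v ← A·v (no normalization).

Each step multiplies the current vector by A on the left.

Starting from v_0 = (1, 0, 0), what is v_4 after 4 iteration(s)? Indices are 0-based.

v_0 = (1, 0, 0).
v_1 = A·v_0 = (-1, 1, 0).
v_2 = A·v_1 = (-1, 0, -2).
v_3 = A·v_2 = (-1, 3, 0).
v_4 = A·v_3 = (-5, 2, -6).

v_4 = (-5, 2, -6)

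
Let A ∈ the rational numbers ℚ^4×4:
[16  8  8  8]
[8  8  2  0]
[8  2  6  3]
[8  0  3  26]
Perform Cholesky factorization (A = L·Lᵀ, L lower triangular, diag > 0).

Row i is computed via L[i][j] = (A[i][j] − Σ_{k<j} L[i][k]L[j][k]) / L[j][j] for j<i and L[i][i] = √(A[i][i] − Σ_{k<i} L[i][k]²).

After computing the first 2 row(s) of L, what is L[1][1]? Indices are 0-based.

Step 1: L[0][0] = √(16) = 4.
  L[1][0] = (8) / L[0][0] = 2.
Step 2: L[1][1] = √(4) = 2.

L[1][1] = 2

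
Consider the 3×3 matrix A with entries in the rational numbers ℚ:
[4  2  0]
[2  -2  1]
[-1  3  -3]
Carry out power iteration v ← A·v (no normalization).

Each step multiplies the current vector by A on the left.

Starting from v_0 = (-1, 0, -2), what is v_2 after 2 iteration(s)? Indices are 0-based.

v_0 = (-1, 0, -2).
v_1 = A·v_0 = (-4, -4, 7).
v_2 = A·v_1 = (-24, 7, -29).

v_2 = (-24, 7, -29)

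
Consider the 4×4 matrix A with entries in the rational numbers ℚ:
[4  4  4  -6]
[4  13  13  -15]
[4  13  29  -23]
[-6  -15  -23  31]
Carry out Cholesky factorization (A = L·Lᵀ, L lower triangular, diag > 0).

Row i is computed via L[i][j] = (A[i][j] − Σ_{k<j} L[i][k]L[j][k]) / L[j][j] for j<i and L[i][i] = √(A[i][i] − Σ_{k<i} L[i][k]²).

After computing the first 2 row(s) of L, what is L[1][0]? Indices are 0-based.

L[1][0] = 2

Step 1: L[0][0] = √(4) = 2.
  L[1][0] = (4) / L[0][0] = 2.
Step 2: L[1][1] = √(9) = 3.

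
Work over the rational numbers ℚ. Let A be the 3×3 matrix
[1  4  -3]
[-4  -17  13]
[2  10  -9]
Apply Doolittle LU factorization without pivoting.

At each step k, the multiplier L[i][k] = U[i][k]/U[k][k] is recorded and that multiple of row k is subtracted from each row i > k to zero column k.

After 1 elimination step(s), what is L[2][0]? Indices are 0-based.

L[2][0] = 2

Step 1: pivot at (0,0) is 1.
  row1 ← row1 − (-4)·row0  ⇒  L[1][0]=-4, U row1=(0, -1, 1)
  row2 ← row2 − (2)·row0  ⇒  L[2][0]=2, U row2=(0, 2, -3)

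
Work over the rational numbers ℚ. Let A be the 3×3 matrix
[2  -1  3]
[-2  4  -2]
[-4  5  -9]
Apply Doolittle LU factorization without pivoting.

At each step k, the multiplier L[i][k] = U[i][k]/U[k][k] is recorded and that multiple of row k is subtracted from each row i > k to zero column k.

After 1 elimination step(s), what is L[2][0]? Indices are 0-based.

Step 1: pivot at (0,0) is 2.
  row1 ← row1 − (-1)·row0  ⇒  L[1][0]=-1, U row1=(0, 3, 1)
  row2 ← row2 − (-2)·row0  ⇒  L[2][0]=-2, U row2=(0, 3, -3)

L[2][0] = -2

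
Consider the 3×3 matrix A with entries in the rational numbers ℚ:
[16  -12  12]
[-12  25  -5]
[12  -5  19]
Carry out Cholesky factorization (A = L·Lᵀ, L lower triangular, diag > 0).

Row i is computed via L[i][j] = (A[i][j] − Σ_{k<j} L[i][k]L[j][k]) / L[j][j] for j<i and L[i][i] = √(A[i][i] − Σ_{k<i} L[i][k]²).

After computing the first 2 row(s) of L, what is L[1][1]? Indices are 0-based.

L[1][1] = 4

Step 1: L[0][0] = √(16) = 4.
  L[1][0] = (-12) / L[0][0] = -3.
Step 2: L[1][1] = √(16) = 4.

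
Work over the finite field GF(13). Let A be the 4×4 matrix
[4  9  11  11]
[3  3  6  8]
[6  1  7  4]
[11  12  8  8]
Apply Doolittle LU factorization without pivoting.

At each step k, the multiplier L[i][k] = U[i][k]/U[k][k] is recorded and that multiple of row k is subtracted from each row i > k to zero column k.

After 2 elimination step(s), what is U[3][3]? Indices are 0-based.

U[3][3] = 2

Step 1: pivot at (0,0) is 4.
  row1 ← row1 − (4)·row0  ⇒  L[1][0]=4, U row1=(0, 6, 1, 3)
  row2 ← row2 − (8)·row0  ⇒  L[2][0]=8, U row2=(0, 7, 10, 7)
  row3 ← row3 − (6)·row0  ⇒  L[3][0]=6, U row3=(0, 10, 7, 7)
Step 2: pivot at (1,1) is 6.
  row2 ← row2 − (12)·row1  ⇒  L[2][1]=12, U row2=(0, 0, 11, 10)
  row3 ← row3 − (6)·row1  ⇒  L[3][1]=6, U row3=(0, 0, 1, 2)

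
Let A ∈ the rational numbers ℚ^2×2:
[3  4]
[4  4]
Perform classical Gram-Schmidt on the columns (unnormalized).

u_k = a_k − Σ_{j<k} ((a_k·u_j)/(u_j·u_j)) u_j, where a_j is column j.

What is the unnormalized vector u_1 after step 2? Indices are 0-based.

Step 1: u_0 = a_0 = (3, 4).
Step 2: u_1 = a_1 − (28/25)·u_0 = (16/25, -12/25).

u_1 = (16/25, -12/25)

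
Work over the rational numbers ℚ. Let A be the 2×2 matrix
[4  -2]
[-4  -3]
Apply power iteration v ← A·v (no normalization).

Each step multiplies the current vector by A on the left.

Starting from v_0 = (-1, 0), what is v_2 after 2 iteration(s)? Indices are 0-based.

v_2 = (-24, 4)

v_0 = (-1, 0).
v_1 = A·v_0 = (-4, 4).
v_2 = A·v_1 = (-24, 4).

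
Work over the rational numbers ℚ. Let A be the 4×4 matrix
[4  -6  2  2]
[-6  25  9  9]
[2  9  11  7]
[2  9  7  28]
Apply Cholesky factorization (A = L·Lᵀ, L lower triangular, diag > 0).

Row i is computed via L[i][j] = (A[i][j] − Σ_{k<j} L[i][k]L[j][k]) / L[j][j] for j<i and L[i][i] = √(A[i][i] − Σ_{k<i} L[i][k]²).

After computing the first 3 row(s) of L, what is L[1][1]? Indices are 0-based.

Step 1: L[0][0] = √(4) = 2.
  L[1][0] = (-6) / L[0][0] = -3.
Step 2: L[1][1] = √(16) = 4.
  L[2][0] = (2) / L[0][0] = 1.
  L[2][1] = (12) / L[1][1] = 3.
Step 3: L[2][2] = √(1) = 1.

L[1][1] = 4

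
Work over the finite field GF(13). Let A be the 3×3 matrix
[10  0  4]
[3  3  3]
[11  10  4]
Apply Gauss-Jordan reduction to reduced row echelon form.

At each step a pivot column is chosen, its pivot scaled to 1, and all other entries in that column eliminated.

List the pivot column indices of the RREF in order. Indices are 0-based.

pivot(0,0)=10: scale R0 → (1, 0, 3)
  clear (1,0): R1 −= (3)R0 → (0, 3, 7)
  clear (2,0): R2 −= (11)R0 → (0, 10, 10)
pivot(1,1)=3: scale R1 → (0, 1, 11)
  clear (2,1): R2 −= (10)R1 → (0, 0, 4)
pivot(2,2)=4: scale R2 → (0, 0, 1)
  clear (0,2): R0 −= (3)R2 → (1, 0, 0)
  clear (1,2): R1 −= (11)R2 → (0, 1, 0)

pivot columns: 0, 1, 2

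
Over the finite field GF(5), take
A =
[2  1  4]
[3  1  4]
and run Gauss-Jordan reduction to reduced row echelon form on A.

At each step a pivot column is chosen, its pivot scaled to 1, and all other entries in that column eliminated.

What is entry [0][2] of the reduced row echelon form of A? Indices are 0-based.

[1] R0 /= 2  ⇒  (1, 3, 2)
     R1 -= 3·R0  ⇒  (0, 2, 3)
[2] R1 /= 2  ⇒  (0, 1, 4)
     R0 -= 3·R1  ⇒  (1, 0, 0)

M[0][2] = 0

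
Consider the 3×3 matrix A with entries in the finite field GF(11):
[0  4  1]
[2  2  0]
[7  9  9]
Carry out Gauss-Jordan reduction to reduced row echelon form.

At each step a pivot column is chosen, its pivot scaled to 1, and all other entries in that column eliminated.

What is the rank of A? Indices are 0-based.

rank = 3

[1] R0 <-> R1
[1] R0 /= 2  ⇒  (1, 1, 0)
     R2 -= 7·R0  ⇒  (0, 2, 9)
[2] R1 /= 4  ⇒  (0, 1, 3)
     R0 -= 1·R1  ⇒  (1, 0, 8)
     R2 -= 2·R1  ⇒  (0, 0, 3)
[3] R2 /= 3  ⇒  (0, 0, 1)
     R0 -= 8·R2  ⇒  (1, 0, 0)
     R1 -= 3·R2  ⇒  (0, 1, 0)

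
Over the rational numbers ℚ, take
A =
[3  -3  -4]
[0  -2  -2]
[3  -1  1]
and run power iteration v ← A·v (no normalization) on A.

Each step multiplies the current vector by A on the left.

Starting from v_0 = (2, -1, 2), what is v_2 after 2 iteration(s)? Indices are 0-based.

v_2 = (-27, -14, 14)

v_0 = (2, -1, 2).
v_1 = A·v_0 = (1, -2, 9).
v_2 = A·v_1 = (-27, -14, 14).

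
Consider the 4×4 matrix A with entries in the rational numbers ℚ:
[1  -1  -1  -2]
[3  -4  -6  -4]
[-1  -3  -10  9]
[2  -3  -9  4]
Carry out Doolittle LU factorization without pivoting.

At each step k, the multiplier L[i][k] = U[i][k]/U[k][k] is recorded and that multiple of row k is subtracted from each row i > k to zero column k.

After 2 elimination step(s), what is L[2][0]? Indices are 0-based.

L[2][0] = -1

Step 1: pivot at (0,0) is 1.
  row1 ← row1 − (3)·row0  ⇒  L[1][0]=3, U row1=(0, -1, -3, 2)
  row2 ← row2 − (-1)·row0  ⇒  L[2][0]=-1, U row2=(0, -4, -11, 7)
  row3 ← row3 − (2)·row0  ⇒  L[3][0]=2, U row3=(0, -1, -7, 8)
Step 2: pivot at (1,1) is -1.
  row2 ← row2 − (4)·row1  ⇒  L[2][1]=4, U row2=(0, 0, 1, -1)
  row3 ← row3 − (1)·row1  ⇒  L[3][1]=1, U row3=(0, 0, -4, 6)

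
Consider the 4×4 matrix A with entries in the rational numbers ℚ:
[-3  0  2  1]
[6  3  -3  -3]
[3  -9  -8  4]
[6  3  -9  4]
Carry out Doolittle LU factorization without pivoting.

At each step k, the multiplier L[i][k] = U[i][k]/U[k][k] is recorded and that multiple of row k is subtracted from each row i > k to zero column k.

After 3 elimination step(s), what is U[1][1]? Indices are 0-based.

[col 0] pivot -3
  R1 -= -2*R0 → (0, 3, 1, -1)  (L[1][0] := -2)
  R2 -= -1*R0 → (0, -9, -6, 5)  (L[2][0] := -1)
  R3 -= -2*R0 → (0, 3, -5, 6)  (L[3][0] := -2)
[col 1] pivot 3
  R2 -= -3*R1 → (0, 0, -3, 2)  (L[2][1] := -3)
  R3 -= 1*R1 → (0, 0, -6, 7)  (L[3][1] := 1)
[col 2] pivot -3
  R3 -= 2*R2 → (0, 0, 0, 3)  (L[3][2] := 2)

U[1][1] = 3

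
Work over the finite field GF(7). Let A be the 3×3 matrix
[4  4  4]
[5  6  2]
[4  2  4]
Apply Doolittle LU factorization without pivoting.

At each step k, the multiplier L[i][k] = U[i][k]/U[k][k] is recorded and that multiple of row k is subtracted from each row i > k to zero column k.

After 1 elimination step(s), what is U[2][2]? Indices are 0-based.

Step 1: pivot at (0,0) is 4.
  row1 ← row1 − (3)·row0  ⇒  L[1][0]=3, U row1=(0, 1, 4)
  row2 ← row2 − (1)·row0  ⇒  L[2][0]=1, U row2=(0, 5, 0)

U[2][2] = 0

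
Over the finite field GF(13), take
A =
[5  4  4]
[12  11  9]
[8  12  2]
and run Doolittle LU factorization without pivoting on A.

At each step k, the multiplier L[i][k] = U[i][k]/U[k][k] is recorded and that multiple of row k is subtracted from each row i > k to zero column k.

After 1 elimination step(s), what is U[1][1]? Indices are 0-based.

k=0: U[0][0]=5
  eliminate (1,0): mult=5, new row 1: (0, 4, 2); set L[1][0]=5
  eliminate (2,0): mult=12, new row 2: (0, 3, 6); set L[2][0]=12

U[1][1] = 4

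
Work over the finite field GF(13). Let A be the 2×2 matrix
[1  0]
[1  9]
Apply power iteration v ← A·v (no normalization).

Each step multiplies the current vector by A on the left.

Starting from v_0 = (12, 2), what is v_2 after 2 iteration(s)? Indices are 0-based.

v_2 = (12, 9)

v_0 = (12, 2).
v_1 = A·v_0 = (12, 4).
v_2 = A·v_1 = (12, 9).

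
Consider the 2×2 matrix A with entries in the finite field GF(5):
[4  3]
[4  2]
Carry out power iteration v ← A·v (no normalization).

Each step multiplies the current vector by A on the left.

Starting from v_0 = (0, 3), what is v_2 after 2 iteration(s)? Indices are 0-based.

v_2 = (4, 3)

v_0 = (0, 3).
v_1 = A·v_0 = (4, 1).
v_2 = A·v_1 = (4, 3).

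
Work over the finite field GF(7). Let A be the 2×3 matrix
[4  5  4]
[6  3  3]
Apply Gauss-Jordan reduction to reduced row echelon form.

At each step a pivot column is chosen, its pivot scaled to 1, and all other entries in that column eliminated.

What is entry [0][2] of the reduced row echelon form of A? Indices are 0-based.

step 1: normalize row 0 (÷4) = (1, 3, 1)
  row 1: subtract 6×row0 = (0, 6, 4)
step 2: normalize row 1 (÷6) = (0, 1, 3)
  row 0: subtract 3×row1 = (1, 0, 6)

M[0][2] = 6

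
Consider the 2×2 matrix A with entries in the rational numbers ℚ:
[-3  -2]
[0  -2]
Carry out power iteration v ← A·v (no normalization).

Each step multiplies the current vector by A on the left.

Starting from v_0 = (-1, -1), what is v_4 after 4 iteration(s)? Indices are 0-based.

v_4 = (-211, -16)

v_0 = (-1, -1).
v_1 = A·v_0 = (5, 2).
v_2 = A·v_1 = (-19, -4).
v_3 = A·v_2 = (65, 8).
v_4 = A·v_3 = (-211, -16).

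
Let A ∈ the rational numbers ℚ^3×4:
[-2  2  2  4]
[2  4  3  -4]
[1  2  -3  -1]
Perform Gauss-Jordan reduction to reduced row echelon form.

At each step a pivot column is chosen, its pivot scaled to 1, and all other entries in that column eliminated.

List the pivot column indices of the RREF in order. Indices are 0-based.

[1] R0 /= -2  ⇒  (1, -1, -1, -2)
     R1 -= 2·R0  ⇒  (0, 6, 5, 0)
     R2 -= 1·R0  ⇒  (0, 3, -2, 1)
[2] R1 /= 6  ⇒  (0, 1, 5/6, 0)
     R0 -= -1·R1  ⇒  (1, 0, -1/6, -2)
     R2 -= 3·R1  ⇒  (0, 0, -9/2, 1)
[3] R2 /= -9/2  ⇒  (0, 0, 1, -2/9)
     R0 -= -1/6·R2  ⇒  (1, 0, 0, -55/27)
     R1 -= 5/6·R2  ⇒  (0, 1, 0, 5/27)

pivot columns: 0, 1, 2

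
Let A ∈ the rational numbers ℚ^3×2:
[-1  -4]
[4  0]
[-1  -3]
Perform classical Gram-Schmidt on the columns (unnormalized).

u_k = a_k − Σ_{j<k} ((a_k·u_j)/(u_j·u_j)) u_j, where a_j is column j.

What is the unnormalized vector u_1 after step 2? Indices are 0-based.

u_1 = (-65/18, -14/9, -47/18)

Step 1: u_0 = a_0 = (-1, 4, -1).
Step 2: u_1 = a_1 − (7/18)·u_0 = (-65/18, -14/9, -47/18).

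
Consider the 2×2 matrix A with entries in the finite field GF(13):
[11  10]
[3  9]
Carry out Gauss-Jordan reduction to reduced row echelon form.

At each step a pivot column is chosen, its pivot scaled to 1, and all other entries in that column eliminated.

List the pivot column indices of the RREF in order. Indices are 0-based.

pivot(0,0)=11: scale R0 → (1, 8)
  clear (1,0): R1 −= (3)R0 → (0, 11)
pivot(1,1)=11: scale R1 → (0, 1)
  clear (0,1): R0 −= (8)R1 → (1, 0)

pivot columns: 0, 1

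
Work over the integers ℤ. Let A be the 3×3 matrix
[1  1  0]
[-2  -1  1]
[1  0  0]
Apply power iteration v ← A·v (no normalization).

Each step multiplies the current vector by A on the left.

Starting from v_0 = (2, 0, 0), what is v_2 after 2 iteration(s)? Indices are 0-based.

v_0 = (2, 0, 0).
v_1 = A·v_0 = (2, -4, 2).
v_2 = A·v_1 = (-2, 2, 2).

v_2 = (-2, 2, 2)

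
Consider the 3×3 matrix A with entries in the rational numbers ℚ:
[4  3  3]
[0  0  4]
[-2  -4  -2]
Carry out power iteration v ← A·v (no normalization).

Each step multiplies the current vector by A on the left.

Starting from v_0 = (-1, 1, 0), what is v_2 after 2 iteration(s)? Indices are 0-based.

v_2 = (-10, -8, 6)

v_0 = (-1, 1, 0).
v_1 = A·v_0 = (-1, 0, -2).
v_2 = A·v_1 = (-10, -8, 6).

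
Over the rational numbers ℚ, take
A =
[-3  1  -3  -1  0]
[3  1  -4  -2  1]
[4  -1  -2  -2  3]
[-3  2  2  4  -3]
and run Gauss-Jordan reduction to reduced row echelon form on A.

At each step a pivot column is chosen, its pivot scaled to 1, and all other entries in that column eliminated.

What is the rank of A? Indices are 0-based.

step 1: normalize row 0 (÷-3) = (1, -1/3, 1, 1/3, 0)
  row 1: subtract 3×row0 = (0, 2, -7, -3, 1)
  row 2: subtract 4×row0 = (0, 1/3, -6, -10/3, 3)
  row 3: subtract -3×row0 = (0, 1, 5, 5, -3)
step 2: normalize row 1 (÷2) = (0, 1, -7/2, -3/2, 1/2)
  row 0: subtract -1/3×row1 = (1, 0, -1/6, -1/6, 1/6)
  row 2: subtract 1/3×row1 = (0, 0, -29/6, -17/6, 17/6)
  row 3: subtract 1×row1 = (0, 0, 17/2, 13/2, -7/2)
step 3: normalize row 2 (÷-29/6) = (0, 0, 1, 17/29, -17/29)
  row 0: subtract -1/6×row2 = (1, 0, 0, -2/29, 2/29)
  row 1: subtract -7/2×row2 = (0, 1, 0, 16/29, -45/29)
  row 3: subtract 17/2×row2 = (0, 0, 0, 44/29, 43/29)
step 4: normalize row 3 (÷44/29) = (0, 0, 0, 1, 43/44)
  row 0: subtract -2/29×row3 = (1, 0, 0, 0, 3/22)
  row 1: subtract 16/29×row3 = (0, 1, 0, 0, -23/11)
  row 2: subtract 17/29×row3 = (0, 0, 1, 0, -51/44)

rank = 4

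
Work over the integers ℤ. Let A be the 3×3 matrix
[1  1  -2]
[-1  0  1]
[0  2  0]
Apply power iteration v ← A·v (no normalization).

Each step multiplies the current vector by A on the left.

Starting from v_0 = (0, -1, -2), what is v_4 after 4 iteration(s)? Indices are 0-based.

v_4 = (19, -18, -18)

v_0 = (0, -1, -2).
v_1 = A·v_0 = (3, -2, -2).
v_2 = A·v_1 = (5, -5, -4).
v_3 = A·v_2 = (8, -9, -10).
v_4 = A·v_3 = (19, -18, -18).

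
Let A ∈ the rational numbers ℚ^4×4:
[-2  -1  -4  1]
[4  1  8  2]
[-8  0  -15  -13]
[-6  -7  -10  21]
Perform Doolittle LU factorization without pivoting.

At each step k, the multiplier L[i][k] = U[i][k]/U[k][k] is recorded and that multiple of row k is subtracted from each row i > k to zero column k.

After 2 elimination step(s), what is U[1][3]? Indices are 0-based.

U[1][3] = 4

[col 0] pivot -2
  R1 -= -2*R0 → (0, -1, 0, 4)  (L[1][0] := -2)
  R2 -= 4*R0 → (0, 4, 1, -17)  (L[2][0] := 4)
  R3 -= 3*R0 → (0, -4, 2, 18)  (L[3][0] := 3)
[col 1] pivot -1
  R2 -= -4*R1 → (0, 0, 1, -1)  (L[2][1] := -4)
  R3 -= 4*R1 → (0, 0, 2, 2)  (L[3][1] := 4)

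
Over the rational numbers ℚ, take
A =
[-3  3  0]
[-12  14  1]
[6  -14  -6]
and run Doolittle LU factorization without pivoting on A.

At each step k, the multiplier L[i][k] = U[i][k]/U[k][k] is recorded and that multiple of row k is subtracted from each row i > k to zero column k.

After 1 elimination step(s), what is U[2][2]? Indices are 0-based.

U[2][2] = -6

Step 1: pivot at (0,0) is -3.
  row1 ← row1 − (4)·row0  ⇒  L[1][0]=4, U row1=(0, 2, 1)
  row2 ← row2 − (-2)·row0  ⇒  L[2][0]=-2, U row2=(0, -8, -6)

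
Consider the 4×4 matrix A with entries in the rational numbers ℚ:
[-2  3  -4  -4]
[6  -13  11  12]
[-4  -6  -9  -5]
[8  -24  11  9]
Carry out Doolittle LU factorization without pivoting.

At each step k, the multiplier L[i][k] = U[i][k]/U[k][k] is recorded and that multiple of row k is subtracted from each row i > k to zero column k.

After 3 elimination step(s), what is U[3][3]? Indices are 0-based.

U[3][3] = -4

k=0: U[0][0]=-2
  eliminate (1,0): mult=-3, new row 1: (0, -4, -1, 0); set L[1][0]=-3
  eliminate (2,0): mult=2, new row 2: (0, -12, -1, 3); set L[2][0]=2
  eliminate (3,0): mult=-4, new row 3: (0, -12, -5, -7); set L[3][0]=-4
k=1: U[1][1]=-4
  eliminate (2,1): mult=3, new row 2: (0, 0, 2, 3); set L[2][1]=3
  eliminate (3,1): mult=3, new row 3: (0, 0, -2, -7); set L[3][1]=3
k=2: U[2][2]=2
  eliminate (3,2): mult=-1, new row 3: (0, 0, 0, -4); set L[3][2]=-1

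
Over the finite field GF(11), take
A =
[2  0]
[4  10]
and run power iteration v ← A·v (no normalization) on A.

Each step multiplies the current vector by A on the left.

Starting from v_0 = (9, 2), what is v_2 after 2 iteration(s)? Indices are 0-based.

v_0 = (9, 2).
v_1 = A·v_0 = (7, 1).
v_2 = A·v_1 = (3, 5).

v_2 = (3, 5)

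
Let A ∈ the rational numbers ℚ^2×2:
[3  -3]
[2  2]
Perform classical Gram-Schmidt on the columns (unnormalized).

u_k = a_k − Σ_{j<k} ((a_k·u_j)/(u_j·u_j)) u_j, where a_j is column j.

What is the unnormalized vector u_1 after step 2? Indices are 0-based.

Step 1: u_0 = a_0 = (3, 2).
Step 2: u_1 = a_1 − (-5/13)·u_0 = (-24/13, 36/13).

u_1 = (-24/13, 36/13)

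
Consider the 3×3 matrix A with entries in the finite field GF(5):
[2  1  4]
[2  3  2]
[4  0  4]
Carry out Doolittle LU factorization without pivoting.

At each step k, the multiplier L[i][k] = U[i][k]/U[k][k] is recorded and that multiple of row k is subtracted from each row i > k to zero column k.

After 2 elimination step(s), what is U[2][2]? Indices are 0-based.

U[2][2] = 4

[col 0] pivot 2
  R1 -= 1*R0 → (0, 2, 3)  (L[1][0] := 1)
  R2 -= 2*R0 → (0, 3, 1)  (L[2][0] := 2)
[col 1] pivot 2
  R2 -= 4*R1 → (0, 0, 4)  (L[2][1] := 4)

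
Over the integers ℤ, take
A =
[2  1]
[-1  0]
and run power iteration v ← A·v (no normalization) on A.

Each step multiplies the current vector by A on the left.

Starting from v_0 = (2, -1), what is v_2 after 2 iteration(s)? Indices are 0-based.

v_2 = (4, -3)

v_0 = (2, -1).
v_1 = A·v_0 = (3, -2).
v_2 = A·v_1 = (4, -3).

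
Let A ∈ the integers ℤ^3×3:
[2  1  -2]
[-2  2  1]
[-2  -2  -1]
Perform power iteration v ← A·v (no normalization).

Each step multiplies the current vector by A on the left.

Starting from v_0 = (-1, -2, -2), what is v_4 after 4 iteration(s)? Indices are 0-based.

v_4 = (-120, 200, -40)

v_0 = (-1, -2, -2).
v_1 = A·v_0 = (0, -4, 8).
v_2 = A·v_1 = (-20, 0, 0).
v_3 = A·v_2 = (-40, 40, 40).
v_4 = A·v_3 = (-120, 200, -40).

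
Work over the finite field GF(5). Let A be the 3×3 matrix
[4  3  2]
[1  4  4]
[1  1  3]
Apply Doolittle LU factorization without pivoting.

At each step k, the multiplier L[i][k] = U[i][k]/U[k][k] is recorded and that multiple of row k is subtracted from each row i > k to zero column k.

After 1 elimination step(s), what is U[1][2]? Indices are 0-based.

[col 0] pivot 4
  R1 -= 4*R0 → (0, 2, 1)  (L[1][0] := 4)
  R2 -= 4*R0 → (0, 4, 0)  (L[2][0] := 4)

U[1][2] = 1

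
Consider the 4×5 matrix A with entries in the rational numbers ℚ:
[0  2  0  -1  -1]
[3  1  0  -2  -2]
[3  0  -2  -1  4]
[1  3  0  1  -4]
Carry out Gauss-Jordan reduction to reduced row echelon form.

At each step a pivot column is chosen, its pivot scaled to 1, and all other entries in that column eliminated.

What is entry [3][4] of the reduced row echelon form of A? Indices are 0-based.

M[3][4] = -2/3

pivot(0,0): swap R0↔R1
pivot(0,0)=3: scale R0 → (1, 1/3, 0, -2/3, -2/3)
  clear (2,0): R2 −= (3)R0 → (0, -1, -2, 1, 6)
  clear (3,0): R3 −= (1)R0 → (0, 8/3, 0, 5/3, -10/3)
pivot(1,1)=2: scale R1 → (0, 1, 0, -1/2, -1/2)
  clear (0,1): R0 −= (1/3)R1 → (1, 0, 0, -1/2, -1/2)
  clear (2,1): R2 −= (-1)R1 → (0, 0, -2, 1/2, 11/2)
  clear (3,1): R3 −= (8/3)R1 → (0, 0, 0, 3, -2)
pivot(2,2)=-2: scale R2 → (0, 0, 1, -1/4, -11/4)
pivot(3,3)=3: scale R3 → (0, 0, 0, 1, -2/3)
  clear (0,3): R0 −= (-1/2)R3 → (1, 0, 0, 0, -5/6)
  clear (1,3): R1 −= (-1/2)R3 → (0, 1, 0, 0, -5/6)
  clear (2,3): R2 −= (-1/4)R3 → (0, 0, 1, 0, -35/12)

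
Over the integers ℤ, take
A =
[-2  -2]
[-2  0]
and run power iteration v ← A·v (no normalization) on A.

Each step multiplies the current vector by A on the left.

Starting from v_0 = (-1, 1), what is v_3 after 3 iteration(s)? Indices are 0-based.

v_3 = (8, 8)

v_0 = (-1, 1).
v_1 = A·v_0 = (0, 2).
v_2 = A·v_1 = (-4, 0).
v_3 = A·v_2 = (8, 8).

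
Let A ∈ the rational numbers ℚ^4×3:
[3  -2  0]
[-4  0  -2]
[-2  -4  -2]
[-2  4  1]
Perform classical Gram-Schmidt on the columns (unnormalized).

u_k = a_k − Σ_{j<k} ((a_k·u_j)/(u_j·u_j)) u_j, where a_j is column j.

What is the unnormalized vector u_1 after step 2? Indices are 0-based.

u_1 = (-16/11, -8/11, -48/11, 40/11)

Step 1: u_0 = a_0 = (3, -4, -2, -2).
Step 2: u_1 = a_1 − (-2/11)·u_0 = (-16/11, -8/11, -48/11, 40/11).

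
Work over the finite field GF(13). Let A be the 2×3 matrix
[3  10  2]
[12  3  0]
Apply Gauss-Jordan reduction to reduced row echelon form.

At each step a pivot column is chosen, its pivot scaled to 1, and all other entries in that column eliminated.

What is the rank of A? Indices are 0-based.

step 1: normalize row 0 (÷3) = (1, 12, 5)
  row 1: subtract 12×row0 = (0, 2, 5)
step 2: normalize row 1 (÷2) = (0, 1, 9)
  row 0: subtract 12×row1 = (1, 0, 1)

rank = 2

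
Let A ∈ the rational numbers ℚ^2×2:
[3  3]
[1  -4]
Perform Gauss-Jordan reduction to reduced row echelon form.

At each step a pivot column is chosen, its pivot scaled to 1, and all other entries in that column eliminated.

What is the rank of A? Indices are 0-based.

rank = 2

pivot(0,0)=3: scale R0 → (1, 1)
  clear (1,0): R1 −= (1)R0 → (0, -5)
pivot(1,1)=-5: scale R1 → (0, 1)
  clear (0,1): R0 −= (1)R1 → (1, 0)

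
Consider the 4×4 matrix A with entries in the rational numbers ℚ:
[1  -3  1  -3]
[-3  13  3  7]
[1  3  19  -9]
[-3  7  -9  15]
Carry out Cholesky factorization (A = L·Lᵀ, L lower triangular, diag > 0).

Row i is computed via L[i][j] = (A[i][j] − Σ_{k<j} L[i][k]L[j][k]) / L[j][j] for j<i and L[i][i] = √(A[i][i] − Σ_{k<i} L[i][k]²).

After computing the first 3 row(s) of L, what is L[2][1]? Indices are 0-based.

L[2][1] = 3

Step 1: L[0][0] = √(1) = 1.
  L[1][0] = (-3) / L[0][0] = -3.
Step 2: L[1][1] = √(4) = 2.
  L[2][0] = (1) / L[0][0] = 1.
  L[2][1] = (6) / L[1][1] = 3.
Step 3: L[2][2] = √(9) = 3.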